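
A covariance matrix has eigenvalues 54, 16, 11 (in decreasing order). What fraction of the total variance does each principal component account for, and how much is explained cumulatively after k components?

Step 1 — total variance = trace(Sigma) = Σ λ_i = 54 + 16 + 11 = 81.

Step 2 — fraction explained by component i = λ_i / Σ λ:
  PC1: 54/81 = 0.6667
  PC2: 16/81 = 0.1975
  PC3: 11/81 = 0.1358

Step 3 — cumulative fraction after k components = (λ_1 + ... + λ_k) / Σ λ:
  k = 1: 54/81 = 0.6667
  k = 2: (54 + 16)/81 = 70/81 = 0.8642
  k = 3: (54 + 16 + 11)/81 = 81/81 = 1

Summary (fraction, with percent):

explained: PC1 0.6667 (66.67%), PC2 0.1975 (19.75%), PC3 0.1358 (13.58%);  cumulative: 0.6667, 0.8642, 1


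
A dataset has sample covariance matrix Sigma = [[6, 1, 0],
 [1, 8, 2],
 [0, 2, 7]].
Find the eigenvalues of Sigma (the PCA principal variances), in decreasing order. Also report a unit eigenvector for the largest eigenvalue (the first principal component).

Step 1 — characteristic polynomial p(λ) = det(λI - Sigma) = λ³ - tr·λ² + c_1·λ - det, where tr = trace, c_1 = sum of the principal 2×2 minors, det = det(Sigma):
  tr = 6 + 8 + 7 = 21,
  c_1 = (6·8 - (1)²) + (6·7 - (0)²) + (8·7 - (2)²) = 47 + 42 + 52 = 141,
  det = 6·(8·7 - (2)²) - (1)·((1)·7 - (2)·(0)) + (0)·((1)·(2) - 8·(0)) = 6·(52) - (1)·(7) + (0)·(2) = 305.
  So p(λ) = λ³ - 21λ² + 141λ - 305.
Step 2 — look for an integer root (rational root theorem: any rational root is an integer divisor of 305). Testing λ = 5:
  p(5) = 125 - 525 + 705 - 305 = 0  ✓
  Dividing out (λ - 5): p(λ) = (λ - 5)(λ² - 16λ + 61).
Step 3 — remaining eigenvalues from the quadratic λ² - 16λ + 61 = 0:
  Δ = 16² - 4·61 = 256 - 244 = 12,  λ = (16 ± √12)/2 = (16 ± 3.4641)/2 ≈ 9.7321 or 6.2679.
  Sorted: λ_1 = 9.7321,  λ_2 = 6.2679,  λ_3 = 5  (check: sum = 21 = tr ✓).

Step 4 — unit eigenvector for λ_1 ≈ 9.7321: v spans the null space of (Sigma - λ_1 I), whose rows are
  r_1 = (-3.7321, 1, 0),  r_2 = (1, -1.7321, 2),  r_3 = (0, 2, -2.7321).
  v is orthogonal to every row, so take v ∝ r_1 × r_2 = ((1)·(2) - (0)·(-1.7321), (0)·(1) - (-3.7321)·(2), (-3.7321)·(-1.7321) - (1)·(1)) ≈ (2, 7.4641, 5.4641).
  Let u = (2, 7.4641, 5.4641).
  ||u|| = √((2)² + (7.4641)² + (5.4641)²) = √(89.5692) ≈ 9.4641,  v_1 = u/||u|| ≈ (0.2113, 0.7887, 0.5774) (||v_1|| = 1).

λ_1 = 9.7321,  λ_2 = 6.2679,  λ_3 = 5;  v_1 ≈ (0.2113, 0.7887, 0.5774)


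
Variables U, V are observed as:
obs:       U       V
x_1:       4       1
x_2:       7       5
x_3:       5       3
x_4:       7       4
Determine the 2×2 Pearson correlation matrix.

Step 1 — column means:
  mean(U) = (4 + 7 + 5 + 7) / 4 = 23/4 = 5.75
  mean(V) = (1 + 5 + 3 + 4) / 4 = 13/4 = 3.25

Step 2 — sample variances and covariances s[i,j] = (1/(n-1)) · Σ_k (x_{k,i} - mean_i) · (x_{k,j} - mean_j), with n-1 = 3:
  s[U,U] = ((-1.75)·(-1.75) + (1.25)·(1.25) + (-0.75)·(-0.75) + (1.25)·(1.25)) / 3 = 6.75/3 = 2.25
  s[U,V] = ((-1.75)·(-2.25) + (1.25)·(1.75) + (-0.75)·(-0.25) + (1.25)·(0.75)) / 3 = 7.25/3 = 2.4167
  s[V,V] = ((-2.25)·(-2.25) + (1.75)·(1.75) + (-0.25)·(-0.25) + (0.75)·(0.75)) / 3 = 8.75/3 = 2.9167
  Sample standard deviations s_i = √(s[i,i]):
  s(U) = √(2.25) = 1.5
  s(V) = √(2.9167) = 1.7078

Step 3 — r_{ij} = s_{ij} / (s_i · s_j):
  r[U,U] = 1 (diagonal).
  r[U,V] = 2.4167 / (1.5 · 1.7078) = 2.4167 / 2.5617 = 0.9434
  r[V,V] = 1 (diagonal).

R is symmetric with unit diagonal. Assembling:

R = [[1, 0.9434],
 [0.9434, 1]]


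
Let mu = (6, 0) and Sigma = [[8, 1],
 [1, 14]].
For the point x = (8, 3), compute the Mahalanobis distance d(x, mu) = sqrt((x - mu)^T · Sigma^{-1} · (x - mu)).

Step 1 — centre the observation: (x - mu) = (2, 3).

Step 2 — invert Sigma. det(Sigma) = 8·14 - (1)² = 111.
  Sigma^{-1} = (1/det) · [[d, -b], [-b, a]] = [[0.1261, -0.009],
 [-0.009, 0.0721]].

Step 3 — form the quadratic (x - mu)^T · Sigma^{-1} · (x - mu):
  Sigma^{-1} · (x - mu) = (0.2252, 0.1982).
  (x - mu)^T · [Sigma^{-1} · (x - mu)] = (2)·(0.2252) + (3)·(0.1982) = 1.045.

Step 4 — take square root: d = √(1.045) ≈ 1.0223.

d(x, mu) = √(1.045) ≈ 1.0223


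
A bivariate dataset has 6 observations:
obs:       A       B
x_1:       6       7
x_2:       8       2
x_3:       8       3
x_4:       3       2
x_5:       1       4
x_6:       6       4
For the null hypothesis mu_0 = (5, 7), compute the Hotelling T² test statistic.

Step 1 — sample mean vector:
  mean(A) = (6 + 8 + 8 + 3 + 1 + 6) / 6 = 32/6 = 5.3333
  mean(B) = (7 + 2 + 3 + 2 + 4 + 4) / 6 = 22/6 = 3.6667
  x̄ = (5.3333, 3.6667),  deviation x̄ - mu_0 = (5.3333, 3.6667) - (5, 7) = (0.3333, -3.3333).

Step 2 — sample covariance matrix, S[i,j] = (1/(n-1)) · Σ_k (x_{k,i} - mean_i) · (x_{k,j} - mean_j), divisor n-1 = 5:
  S[A,A] = ((0.6667)·(0.6667) + (2.6667)·(2.6667) + (2.6667)·(2.6667) + (-2.3333)·(-2.3333) + (-4.3333)·(-4.3333) + (0.6667)·(0.6667)) / 5 = 39.3333/5 = 7.8667
  S[A,B] = ((0.6667)·(3.3333) + (2.6667)·(-1.6667) + (2.6667)·(-0.6667) + (-2.3333)·(-1.6667) + (-4.3333)·(0.3333) + (0.6667)·(0.3333)) / 5 = -1.3333/5 = -0.2667
  S[B,B] = ((3.3333)·(3.3333) + (-1.6667)·(-1.6667) + (-0.6667)·(-0.6667) + (-1.6667)·(-1.6667) + (0.3333)·(0.3333) + (0.3333)·(0.3333)) / 5 = 17.3333/5 = 3.4667
  S = [[7.8667, -0.2667],
 [-0.2667, 3.4667]].

Step 3 — invert S. det(S) = 7.8667·3.4667 - (-0.2667)² = 27.2.
  S^{-1} = (1/det) · [[d, -b], [-b, a]] = [[0.1275, 0.0098],
 [0.0098, 0.2892]].

Step 4 — quadratic form (x̄ - mu_0)^T · S^{-1} · (x̄ - mu_0):
  S^{-1} · (x̄ - mu_0) = (0.0098, -0.9608),
  (x̄ - mu_0)^T · [...] = (0.3333)·(0.0098) + (-3.3333)·(-0.9608) = 3.2059.

Step 5 — scale by n: T² = 6 · 3.2059 = 19.2353.

T² ≈ 19.2353


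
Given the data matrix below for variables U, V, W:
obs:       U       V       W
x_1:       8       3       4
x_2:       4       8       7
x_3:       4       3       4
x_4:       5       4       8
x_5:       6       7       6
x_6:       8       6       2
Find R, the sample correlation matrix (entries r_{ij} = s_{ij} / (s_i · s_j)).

Step 1 — column means:
  mean(U) = (8 + 4 + 4 + 5 + 6 + 8) / 6 = 35/6 = 5.8333
  mean(V) = (3 + 8 + 3 + 4 + 7 + 6) / 6 = 31/6 = 5.1667
  mean(W) = (4 + 7 + 4 + 8 + 6 + 2) / 6 = 31/6 = 5.1667

Step 2 — sample variances and covariances s[i,j] = (1/(n-1)) · Σ_k (x_{k,i} - mean_i) · (x_{k,j} - mean_j), with n-1 = 5:
  s[U,U] = ((2.1667)·(2.1667) + (-1.8333)·(-1.8333) + (-1.8333)·(-1.8333) + (-0.8333)·(-0.8333) + (0.1667)·(0.1667) + (2.1667)·(2.1667)) / 5 = 16.8333/5 = 3.3667
  s[U,V] = ((2.1667)·(-2.1667) + (-1.8333)·(2.8333) + (-1.8333)·(-2.1667) + (-0.8333)·(-1.1667) + (0.1667)·(1.8333) + (2.1667)·(0.8333)) / 5 = -2.8333/5 = -0.5667
  s[U,W] = ((2.1667)·(-1.1667) + (-1.8333)·(1.8333) + (-1.8333)·(-1.1667) + (-0.8333)·(2.8333) + (0.1667)·(0.8333) + (2.1667)·(-3.1667)) / 5 = -12.8333/5 = -2.5667
  s[V,V] = ((-2.1667)·(-2.1667) + (2.8333)·(2.8333) + (-2.1667)·(-2.1667) + (-1.1667)·(-1.1667) + (1.8333)·(1.8333) + (0.8333)·(0.8333)) / 5 = 22.8333/5 = 4.5667
  s[V,W] = ((-2.1667)·(-1.1667) + (2.8333)·(1.8333) + (-2.1667)·(-1.1667) + (-1.1667)·(2.8333) + (1.8333)·(0.8333) + (0.8333)·(-3.1667)) / 5 = 5.8333/5 = 1.1667
  s[W,W] = ((-1.1667)·(-1.1667) + (1.8333)·(1.8333) + (-1.1667)·(-1.1667) + (2.8333)·(2.8333) + (0.8333)·(0.8333) + (-3.1667)·(-3.1667)) / 5 = 24.8333/5 = 4.9667
  Sample standard deviations s_i = √(s[i,i]):
  s(U) = √(3.3667) = 1.8348
  s(V) = √(4.5667) = 2.137
  s(W) = √(4.9667) = 2.2286

Step 3 — r_{ij} = s_{ij} / (s_i · s_j):
  r[U,U] = 1 (diagonal).
  r[U,V] = -0.5667 / (1.8348 · 2.137) = -0.5667 / 3.921 = -0.1445
  r[U,W] = -2.5667 / (1.8348 · 2.2286) = -2.5667 / 4.0891 = -0.6277
  r[V,V] = 1 (diagonal).
  r[V,W] = 1.1667 / (2.137 · 2.2286) = 1.1667 / 4.7625 = 0.245
  r[W,W] = 1 (diagonal).

R is symmetric with unit diagonal. Assembling:

R = [[1, -0.1445, -0.6277],
 [-0.1445, 1, 0.245],
 [-0.6277, 0.245, 1]]


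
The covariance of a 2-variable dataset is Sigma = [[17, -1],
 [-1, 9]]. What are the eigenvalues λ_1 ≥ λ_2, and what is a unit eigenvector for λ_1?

Step 1 — characteristic polynomial of 2×2 Sigma:
  det(Sigma - λI) = λ² - trace · λ + det = 0.
  trace = 17 + 9 = 26, det = 17·9 - (-1)² = 152.
Step 2 — discriminant:
  Δ = trace² - 4·det = 676 - 608 = 68.
Step 3 — eigenvalues:
  λ = (trace ± √Δ)/2 = (26 ± 8.2462)/2,
  λ_1 = 17.1231,  λ_2 = 8.8769.

Step 4 — unit eigenvector for λ_1: solve (Sigma - λ_1 I)v = 0. First row:
  (17 - 17.1231)·v_x + (-1)·v_y = 0, i.e. (-0.1231)·v_x + (-1)·v_y = 0,
  so v ∝ (b, λ_1 - a) = (-1, 0.1231); multiply by -1 so the first entry is positive: u = (1, -0.1231).
  ||u|| = √((1)² + (-0.1231)²) = √(1.0152) ≈ 1.0075,
  v_1 = u/||u|| ≈ (0.9925, -0.1222) (||v_1|| = 1).

λ_1 = 17.1231,  λ_2 = 8.8769;  v_1 ≈ (0.9925, -0.1222)


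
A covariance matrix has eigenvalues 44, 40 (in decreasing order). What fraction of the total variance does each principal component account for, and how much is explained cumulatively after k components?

Step 1 — total variance = trace(Sigma) = Σ λ_i = 44 + 40 = 84.

Step 2 — fraction explained by component i = λ_i / Σ λ:
  PC1: 44/84 = 0.5238
  PC2: 40/84 = 0.4762

Step 3 — cumulative fraction after k components = (λ_1 + ... + λ_k) / Σ λ:
  k = 1: 44/84 = 0.5238
  k = 2: (44 + 40)/84 = 84/84 = 1

Summary (fraction, with percent):

explained: PC1 0.5238 (52.38%), PC2 0.4762 (47.62%);  cumulative: 0.5238, 1


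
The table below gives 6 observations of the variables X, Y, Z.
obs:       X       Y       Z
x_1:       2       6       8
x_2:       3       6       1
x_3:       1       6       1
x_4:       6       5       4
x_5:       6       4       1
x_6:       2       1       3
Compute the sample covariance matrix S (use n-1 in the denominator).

Step 1 — column means:
  mean(X) = (2 + 3 + 1 + 6 + 6 + 2) / 6 = 20/6 = 3.3333
  mean(Y) = (6 + 6 + 6 + 5 + 4 + 1) / 6 = 28/6 = 4.6667
  mean(Z) = (8 + 1 + 1 + 4 + 1 + 3) / 6 = 18/6 = 3

Step 2 — sample covariance S[i,j] = (1/(n-1)) · Σ_k (x_{k,i} - mean_i) · (x_{k,j} - mean_j), with n-1 = 5.
  S[X,X] = ((-1.3333)·(-1.3333) + (-0.3333)·(-0.3333) + (-2.3333)·(-2.3333) + (2.6667)·(2.6667) + (2.6667)·(2.6667) + (-1.3333)·(-1.3333)) / 5 = 23.3333/5 = 4.6667
  S[X,Y] = ((-1.3333)·(1.3333) + (-0.3333)·(1.3333) + (-2.3333)·(1.3333) + (2.6667)·(0.3333) + (2.6667)·(-0.6667) + (-1.3333)·(-3.6667)) / 5 = -1.3333/5 = -0.2667
  S[X,Z] = ((-1.3333)·(5) + (-0.3333)·(-2) + (-2.3333)·(-2) + (2.6667)·(1) + (2.6667)·(-2) + (-1.3333)·(0)) / 5 = -4/5 = -0.8
  S[Y,Y] = ((1.3333)·(1.3333) + (1.3333)·(1.3333) + (1.3333)·(1.3333) + (0.3333)·(0.3333) + (-0.6667)·(-0.6667) + (-3.6667)·(-3.6667)) / 5 = 19.3333/5 = 3.8667
  S[Y,Z] = ((1.3333)·(5) + (1.3333)·(-2) + (1.3333)·(-2) + (0.3333)·(1) + (-0.6667)·(-2) + (-3.6667)·(0)) / 5 = 3/5 = 0.6
  S[Z,Z] = ((5)·(5) + (-2)·(-2) + (-2)·(-2) + (1)·(1) + (-2)·(-2) + (0)·(0)) / 5 = 38/5 = 7.6

S is symmetric (S[j,i] = S[i,j]). Assembling:

S = [[4.6667, -0.2667, -0.8],
 [-0.2667, 3.8667, 0.6],
 [-0.8, 0.6, 7.6]]


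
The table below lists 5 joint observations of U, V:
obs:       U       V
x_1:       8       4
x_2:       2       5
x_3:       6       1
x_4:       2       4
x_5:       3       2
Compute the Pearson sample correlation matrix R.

Step 1 — column means:
  mean(U) = (8 + 2 + 6 + 2 + 3) / 5 = 21/5 = 4.2
  mean(V) = (4 + 5 + 1 + 4 + 2) / 5 = 16/5 = 3.2

Step 2 — sample variances and covariances s[i,j] = (1/(n-1)) · Σ_k (x_{k,i} - mean_i) · (x_{k,j} - mean_j), with n-1 = 4:
  s[U,U] = ((3.8)·(3.8) + (-2.2)·(-2.2) + (1.8)·(1.8) + (-2.2)·(-2.2) + (-1.2)·(-1.2)) / 4 = 28.8/4 = 7.2
  s[U,V] = ((3.8)·(0.8) + (-2.2)·(1.8) + (1.8)·(-2.2) + (-2.2)·(0.8) + (-1.2)·(-1.2)) / 4 = -5.2/4 = -1.3
  s[V,V] = ((0.8)·(0.8) + (1.8)·(1.8) + (-2.2)·(-2.2) + (0.8)·(0.8) + (-1.2)·(-1.2)) / 4 = 10.8/4 = 2.7
  Sample standard deviations s_i = √(s[i,i]):
  s(U) = √(7.2) = 2.6833
  s(V) = √(2.7) = 1.6432

Step 3 — r_{ij} = s_{ij} / (s_i · s_j):
  r[U,U] = 1 (diagonal).
  r[U,V] = -1.3 / (2.6833 · 1.6432) = -1.3 / 4.4091 = -0.2948
  r[V,V] = 1 (diagonal).

R is symmetric with unit diagonal. Assembling:

R = [[1, -0.2948],
 [-0.2948, 1]]


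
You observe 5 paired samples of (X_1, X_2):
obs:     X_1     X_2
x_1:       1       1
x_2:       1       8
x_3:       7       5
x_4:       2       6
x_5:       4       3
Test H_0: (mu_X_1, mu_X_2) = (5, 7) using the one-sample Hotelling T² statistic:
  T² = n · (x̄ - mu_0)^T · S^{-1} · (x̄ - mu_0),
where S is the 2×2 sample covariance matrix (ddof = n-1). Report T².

Step 1 — sample mean vector:
  mean(X_1) = (1 + 1 + 7 + 2 + 4) / 5 = 15/5 = 3
  mean(X_2) = (1 + 8 + 5 + 6 + 3) / 5 = 23/5 = 4.6
  x̄ = (3, 4.6),  deviation x̄ - mu_0 = (3, 4.6) - (5, 7) = (-2, -2.4).

Step 2 — sample covariance matrix, S[i,j] = (1/(n-1)) · Σ_k (x_{k,i} - mean_i) · (x_{k,j} - mean_j), divisor n-1 = 4:
  S[X_1,X_1] = ((-2)·(-2) + (-2)·(-2) + (4)·(4) + (-1)·(-1) + (1)·(1)) / 4 = 26/4 = 6.5
  S[X_1,X_2] = ((-2)·(-3.6) + (-2)·(3.4) + (4)·(0.4) + (-1)·(1.4) + (1)·(-1.6)) / 4 = -1/4 = -0.25
  S[X_2,X_2] = ((-3.6)·(-3.6) + (3.4)·(3.4) + (0.4)·(0.4) + (1.4)·(1.4) + (-1.6)·(-1.6)) / 4 = 29.2/4 = 7.3
  S = [[6.5, -0.25],
 [-0.25, 7.3]].

Step 3 — invert S. det(S) = 6.5·7.3 - (-0.25)² = 47.3875.
  S^{-1} = (1/det) · [[d, -b], [-b, a]] = [[0.154, 0.0053],
 [0.0053, 0.1372]].

Step 4 — quadratic form (x̄ - mu_0)^T · S^{-1} · (x̄ - mu_0):
  S^{-1} · (x̄ - mu_0) = (-0.3208, -0.3398),
  (x̄ - mu_0)^T · [...] = (-2)·(-0.3208) + (-2.4)·(-0.3398) = 1.4569.

Step 5 — scale by n: T² = 5 · 1.4569 = 7.2846.

T² ≈ 7.2846


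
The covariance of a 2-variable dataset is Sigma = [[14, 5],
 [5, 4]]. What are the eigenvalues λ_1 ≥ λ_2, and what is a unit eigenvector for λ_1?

Step 1 — characteristic polynomial of 2×2 Sigma:
  det(Sigma - λI) = λ² - trace · λ + det = 0.
  trace = 14 + 4 = 18, det = 14·4 - (5)² = 31.
Step 2 — discriminant:
  Δ = trace² - 4·det = 324 - 124 = 200.
Step 3 — eigenvalues:
  λ = (trace ± √Δ)/2 = (18 ± 14.1421)/2,
  λ_1 = 16.0711,  λ_2 = 1.9289.

Step 4 — unit eigenvector for λ_1: solve (Sigma - λ_1 I)v = 0. First row:
  (14 - 16.0711)·v_x + (5)·v_y = 0, i.e. (-2.0711)·v_x + (5)·v_y = 0,
  so v ∝ (b, λ_1 - a) = (5, 2.0711) = u.
  ||u|| = √((5)² + (2.0711)²) = √(29.2893) ≈ 5.412,
  v_1 = u/||u|| ≈ (0.9239, 0.3827) (||v_1|| = 1).

λ_1 = 16.0711,  λ_2 = 1.9289;  v_1 ≈ (0.9239, 0.3827)


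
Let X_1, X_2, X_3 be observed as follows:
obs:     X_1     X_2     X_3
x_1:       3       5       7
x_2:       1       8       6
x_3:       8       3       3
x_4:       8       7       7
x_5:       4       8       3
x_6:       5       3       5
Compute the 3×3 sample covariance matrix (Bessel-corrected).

Step 1 — column means:
  mean(X_1) = (3 + 1 + 8 + 8 + 4 + 5) / 6 = 29/6 = 4.8333
  mean(X_2) = (5 + 8 + 3 + 7 + 8 + 3) / 6 = 34/6 = 5.6667
  mean(X_3) = (7 + 6 + 3 + 7 + 3 + 5) / 6 = 31/6 = 5.1667

Step 2 — sample covariance S[i,j] = (1/(n-1)) · Σ_k (x_{k,i} - mean_i) · (x_{k,j} - mean_j), with n-1 = 5.
  S[X_1,X_1] = ((-1.8333)·(-1.8333) + (-3.8333)·(-3.8333) + (3.1667)·(3.1667) + (3.1667)·(3.1667) + (-0.8333)·(-0.8333) + (0.1667)·(0.1667)) / 5 = 38.8333/5 = 7.7667
  S[X_1,X_2] = ((-1.8333)·(-0.6667) + (-3.8333)·(2.3333) + (3.1667)·(-2.6667) + (3.1667)·(1.3333) + (-0.8333)·(2.3333) + (0.1667)·(-2.6667)) / 5 = -14.3333/5 = -2.8667
  S[X_1,X_3] = ((-1.8333)·(1.8333) + (-3.8333)·(0.8333) + (3.1667)·(-2.1667) + (3.1667)·(1.8333) + (-0.8333)·(-2.1667) + (0.1667)·(-0.1667)) / 5 = -5.8333/5 = -1.1667
  S[X_2,X_2] = ((-0.6667)·(-0.6667) + (2.3333)·(2.3333) + (-2.6667)·(-2.6667) + (1.3333)·(1.3333) + (2.3333)·(2.3333) + (-2.6667)·(-2.6667)) / 5 = 27.3333/5 = 5.4667
  S[X_2,X_3] = ((-0.6667)·(1.8333) + (2.3333)·(0.8333) + (-2.6667)·(-2.1667) + (1.3333)·(1.8333) + (2.3333)·(-2.1667) + (-2.6667)·(-0.1667)) / 5 = 4.3333/5 = 0.8667
  S[X_3,X_3] = ((1.8333)·(1.8333) + (0.8333)·(0.8333) + (-2.1667)·(-2.1667) + (1.8333)·(1.8333) + (-2.1667)·(-2.1667) + (-0.1667)·(-0.1667)) / 5 = 16.8333/5 = 3.3667

S is symmetric (S[j,i] = S[i,j]). Assembling:

S = [[7.7667, -2.8667, -1.1667],
 [-2.8667, 5.4667, 0.8667],
 [-1.1667, 0.8667, 3.3667]]


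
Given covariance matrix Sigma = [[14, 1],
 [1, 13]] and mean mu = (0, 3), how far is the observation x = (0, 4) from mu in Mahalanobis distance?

Step 1 — centre the observation: (x - mu) = (0, 1).

Step 2 — invert Sigma. det(Sigma) = 14·13 - (1)² = 181.
  Sigma^{-1} = (1/det) · [[d, -b], [-b, a]] = [[0.0718, -0.0055],
 [-0.0055, 0.0773]].

Step 3 — form the quadratic (x - mu)^T · Sigma^{-1} · (x - mu):
  Sigma^{-1} · (x - mu) = (-0.0055, 0.0773).
  (x - mu)^T · [Sigma^{-1} · (x - mu)] = (0)·(-0.0055) + (1)·(0.0773) = 0.0773.

Step 4 — take square root: d = √(0.0773) ≈ 0.2781.

d(x, mu) = √(0.0773) ≈ 0.2781


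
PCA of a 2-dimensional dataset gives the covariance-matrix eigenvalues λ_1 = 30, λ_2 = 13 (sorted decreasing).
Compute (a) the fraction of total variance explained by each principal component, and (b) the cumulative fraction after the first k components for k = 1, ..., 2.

Step 1 — total variance = trace(Sigma) = Σ λ_i = 30 + 13 = 43.

Step 2 — fraction explained by component i = λ_i / Σ λ:
  PC1: 30/43 = 0.6977
  PC2: 13/43 = 0.3023

Step 3 — cumulative fraction after k components = (λ_1 + ... + λ_k) / Σ λ:
  k = 1: 30/43 = 0.6977
  k = 2: (30 + 13)/43 = 43/43 = 1

Summary (fraction, with percent):

explained: PC1 0.6977 (69.77%), PC2 0.3023 (30.23%);  cumulative: 0.6977, 1


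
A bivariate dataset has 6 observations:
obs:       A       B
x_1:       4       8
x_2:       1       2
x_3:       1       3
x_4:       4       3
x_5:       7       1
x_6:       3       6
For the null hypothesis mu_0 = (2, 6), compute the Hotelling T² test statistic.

Step 1 — sample mean vector:
  mean(A) = (4 + 1 + 1 + 4 + 7 + 3) / 6 = 20/6 = 3.3333
  mean(B) = (8 + 2 + 3 + 3 + 1 + 6) / 6 = 23/6 = 3.8333
  x̄ = (3.3333, 3.8333),  deviation x̄ - mu_0 = (3.3333, 3.8333) - (2, 6) = (1.3333, -2.1667).

Step 2 — sample covariance matrix, S[i,j] = (1/(n-1)) · Σ_k (x_{k,i} - mean_i) · (x_{k,j} - mean_j), divisor n-1 = 5:
  S[A,A] = ((0.6667)·(0.6667) + (-2.3333)·(-2.3333) + (-2.3333)·(-2.3333) + (0.6667)·(0.6667) + (3.6667)·(3.6667) + (-0.3333)·(-0.3333)) / 5 = 25.3333/5 = 5.0667
  S[A,B] = ((0.6667)·(4.1667) + (-2.3333)·(-1.8333) + (-2.3333)·(-0.8333) + (0.6667)·(-0.8333) + (3.6667)·(-2.8333) + (-0.3333)·(2.1667)) / 5 = -2.6667/5 = -0.5333
  S[B,B] = ((4.1667)·(4.1667) + (-1.8333)·(-1.8333) + (-0.8333)·(-0.8333) + (-0.8333)·(-0.8333) + (-2.8333)·(-2.8333) + (2.1667)·(2.1667)) / 5 = 34.8333/5 = 6.9667
  S = [[5.0667, -0.5333],
 [-0.5333, 6.9667]].

Step 3 — invert S. det(S) = 5.0667·6.9667 - (-0.5333)² = 35.0133.
  S^{-1} = (1/det) · [[d, -b], [-b, a]] = [[0.199, 0.0152],
 [0.0152, 0.1447]].

Step 4 — quadratic form (x̄ - mu_0)^T · S^{-1} · (x̄ - mu_0):
  S^{-1} · (x̄ - mu_0) = (0.2323, -0.2932),
  (x̄ - mu_0)^T · [...] = (1.3333)·(0.2323) + (-2.1667)·(-0.2932) = 0.945.

Step 5 — scale by n: T² = 6 · 0.945 = 5.6702.

T² ≈ 5.6702


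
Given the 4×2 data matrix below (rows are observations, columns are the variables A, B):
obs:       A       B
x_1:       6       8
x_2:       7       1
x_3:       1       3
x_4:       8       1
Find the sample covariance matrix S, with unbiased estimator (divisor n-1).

Step 1 — column means:
  mean(A) = (6 + 7 + 1 + 8) / 4 = 22/4 = 5.5
  mean(B) = (8 + 1 + 3 + 1) / 4 = 13/4 = 3.25

Step 2 — sample covariance S[i,j] = (1/(n-1)) · Σ_k (x_{k,i} - mean_i) · (x_{k,j} - mean_j), with n-1 = 3.
  S[A,A] = ((0.5)·(0.5) + (1.5)·(1.5) + (-4.5)·(-4.5) + (2.5)·(2.5)) / 3 = 29/3 = 9.6667
  S[A,B] = ((0.5)·(4.75) + (1.5)·(-2.25) + (-4.5)·(-0.25) + (2.5)·(-2.25)) / 3 = -5.5/3 = -1.8333
  S[B,B] = ((4.75)·(4.75) + (-2.25)·(-2.25) + (-0.25)·(-0.25) + (-2.25)·(-2.25)) / 3 = 32.75/3 = 10.9167

S is symmetric (S[j,i] = S[i,j]). Assembling:

S = [[9.6667, -1.8333],
 [-1.8333, 10.9167]]


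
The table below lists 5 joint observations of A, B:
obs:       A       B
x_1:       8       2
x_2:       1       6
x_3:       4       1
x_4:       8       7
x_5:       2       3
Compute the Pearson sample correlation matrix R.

Step 1 — column means:
  mean(A) = (8 + 1 + 4 + 8 + 2) / 5 = 23/5 = 4.6
  mean(B) = (2 + 6 + 1 + 7 + 3) / 5 = 19/5 = 3.8

Step 2 — sample variances and covariances s[i,j] = (1/(n-1)) · Σ_k (x_{k,i} - mean_i) · (x_{k,j} - mean_j), with n-1 = 4:
  s[A,A] = ((3.4)·(3.4) + (-3.6)·(-3.6) + (-0.6)·(-0.6) + (3.4)·(3.4) + (-2.6)·(-2.6)) / 4 = 43.2/4 = 10.8
  s[A,B] = ((3.4)·(-1.8) + (-3.6)·(2.2) + (-0.6)·(-2.8) + (3.4)·(3.2) + (-2.6)·(-0.8)) / 4 = 0.6/4 = 0.15
  s[B,B] = ((-1.8)·(-1.8) + (2.2)·(2.2) + (-2.8)·(-2.8) + (3.2)·(3.2) + (-0.8)·(-0.8)) / 4 = 26.8/4 = 6.7
  Sample standard deviations s_i = √(s[i,i]):
  s(A) = √(10.8) = 3.2863
  s(B) = √(6.7) = 2.5884

Step 3 — r_{ij} = s_{ij} / (s_i · s_j):
  r[A,A] = 1 (diagonal).
  r[A,B] = 0.15 / (3.2863 · 2.5884) = 0.15 / 8.5065 = 0.0176
  r[B,B] = 1 (diagonal).

R is symmetric with unit diagonal. Assembling:

R = [[1, 0.0176],
 [0.0176, 1]]


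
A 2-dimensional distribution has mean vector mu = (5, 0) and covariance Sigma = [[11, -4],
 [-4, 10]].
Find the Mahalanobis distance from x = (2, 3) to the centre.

Step 1 — centre the observation: (x - mu) = (-3, 3).

Step 2 — invert Sigma. det(Sigma) = 11·10 - (-4)² = 94.
  Sigma^{-1} = (1/det) · [[d, -b], [-b, a]] = [[0.1064, 0.0426],
 [0.0426, 0.117]].

Step 3 — form the quadratic (x - mu)^T · Sigma^{-1} · (x - mu):
  Sigma^{-1} · (x - mu) = (-0.1915, 0.2234).
  (x - mu)^T · [Sigma^{-1} · (x - mu)] = (-3)·(-0.1915) + (3)·(0.2234) = 1.2447.

Step 4 — take square root: d = √(1.2447) ≈ 1.1157.

d(x, mu) = √(1.2447) ≈ 1.1157


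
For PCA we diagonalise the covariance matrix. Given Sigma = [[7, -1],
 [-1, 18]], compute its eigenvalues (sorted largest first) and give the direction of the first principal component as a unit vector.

Step 1 — characteristic polynomial of 2×2 Sigma:
  det(Sigma - λI) = λ² - trace · λ + det = 0.
  trace = 7 + 18 = 25, det = 7·18 - (-1)² = 125.
Step 2 — discriminant:
  Δ = trace² - 4·det = 625 - 500 = 125.
Step 3 — eigenvalues:
  λ = (trace ± √Δ)/2 = (25 ± 11.1803)/2,
  λ_1 = 18.0902,  λ_2 = 6.9098.

Step 4 — unit eigenvector for λ_1: solve (Sigma - λ_1 I)v = 0. First row:
  (7 - 18.0902)·v_x + (-1)·v_y = 0, i.e. (-11.0902)·v_x + (-1)·v_y = 0,
  so v ∝ (b, λ_1 - a) = (-1, 11.0902); multiply by -1 so the first entry is positive: u = (1, -11.0902).
  ||u|| = √((1)² + (-11.0902)²) = √(123.9919) ≈ 11.1352,
  v_1 = u/||u|| ≈ (0.0898, -0.996) (||v_1|| = 1).

λ_1 = 18.0902,  λ_2 = 6.9098;  v_1 ≈ (0.0898, -0.996)


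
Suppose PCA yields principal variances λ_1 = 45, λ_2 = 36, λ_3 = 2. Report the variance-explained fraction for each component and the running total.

Step 1 — total variance = trace(Sigma) = Σ λ_i = 45 + 36 + 2 = 83.

Step 2 — fraction explained by component i = λ_i / Σ λ:
  PC1: 45/83 = 0.5422
  PC2: 36/83 = 0.4337
  PC3: 2/83 = 0.0241

Step 3 — cumulative fraction after k components = (λ_1 + ... + λ_k) / Σ λ:
  k = 1: 45/83 = 0.5422
  k = 2: (45 + 36)/83 = 81/83 = 0.9759
  k = 3: (45 + 36 + 2)/83 = 83/83 = 1

Summary (fraction, with percent):

explained: PC1 0.5422 (54.22%), PC2 0.4337 (43.37%), PC3 0.0241 (2.41%);  cumulative: 0.5422, 0.9759, 1


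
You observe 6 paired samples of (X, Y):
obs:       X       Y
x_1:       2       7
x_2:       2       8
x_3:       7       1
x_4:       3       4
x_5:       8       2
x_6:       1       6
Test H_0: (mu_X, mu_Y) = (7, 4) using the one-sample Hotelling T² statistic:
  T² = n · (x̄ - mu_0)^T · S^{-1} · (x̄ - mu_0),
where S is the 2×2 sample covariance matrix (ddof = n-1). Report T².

Step 1 — sample mean vector:
  mean(X) = (2 + 2 + 7 + 3 + 8 + 1) / 6 = 23/6 = 3.8333
  mean(Y) = (7 + 8 + 1 + 4 + 2 + 6) / 6 = 28/6 = 4.6667
  x̄ = (3.8333, 4.6667),  deviation x̄ - mu_0 = (3.8333, 4.6667) - (7, 4) = (-3.1667, 0.6667).

Step 2 — sample covariance matrix, S[i,j] = (1/(n-1)) · Σ_k (x_{k,i} - mean_i) · (x_{k,j} - mean_j), divisor n-1 = 5:
  S[X,X] = ((-1.8333)·(-1.8333) + (-1.8333)·(-1.8333) + (3.1667)·(3.1667) + (-0.8333)·(-0.8333) + (4.1667)·(4.1667) + (-2.8333)·(-2.8333)) / 5 = 42.8333/5 = 8.5667
  S[X,Y] = ((-1.8333)·(2.3333) + (-1.8333)·(3.3333) + (3.1667)·(-3.6667) + (-0.8333)·(-0.6667) + (4.1667)·(-2.6667) + (-2.8333)·(1.3333)) / 5 = -36.3333/5 = -7.2667
  S[Y,Y] = ((2.3333)·(2.3333) + (3.3333)·(3.3333) + (-3.6667)·(-3.6667) + (-0.6667)·(-0.6667) + (-2.6667)·(-2.6667) + (1.3333)·(1.3333)) / 5 = 39.3333/5 = 7.8667
  S = [[8.5667, -7.2667],
 [-7.2667, 7.8667]].

Step 3 — invert S. det(S) = 8.5667·7.8667 - (-7.2667)² = 14.5867.
  S^{-1} = (1/det) · [[d, -b], [-b, a]] = [[0.5393, 0.4982],
 [0.4982, 0.5873]].

Step 4 — quadratic form (x̄ - mu_0)^T · S^{-1} · (x̄ - mu_0):
  S^{-1} · (x̄ - mu_0) = (-1.3757, -1.186),
  (x̄ - mu_0)^T · [...] = (-3.1667)·(-1.3757) + (0.6667)·(-1.186) = 3.5657.

Step 5 — scale by n: T² = 6 · 3.5657 = 21.394.

T² ≈ 21.394


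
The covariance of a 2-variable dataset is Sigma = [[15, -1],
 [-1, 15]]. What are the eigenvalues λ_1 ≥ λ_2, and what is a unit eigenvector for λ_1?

Step 1 — characteristic polynomial of 2×2 Sigma:
  det(Sigma - λI) = λ² - trace · λ + det = 0.
  trace = 15 + 15 = 30, det = 15·15 - (-1)² = 224.
Step 2 — discriminant:
  Δ = trace² - 4·det = 900 - 896 = 4.
Step 3 — eigenvalues:
  λ = (trace ± √Δ)/2 = (30 ± 2)/2,
  λ_1 = 16,  λ_2 = 14.

Step 4 — unit eigenvector for λ_1: solve (Sigma - λ_1 I)v = 0. First row:
  (15 - 16)·v_x + (-1)·v_y = 0, i.e. (-1)·v_x + (-1)·v_y = 0,
  so v ∝ (b, λ_1 - a) = (-1, 1); multiply by -1 so the first entry is positive: u = (1, -1).
  ||u|| = √((1)² + (-1)²) = √(2) ≈ 1.4142,
  v_1 = u/||u|| ≈ (0.7071, -0.7071) (||v_1|| = 1).

λ_1 = 16,  λ_2 = 14;  v_1 ≈ (0.7071, -0.7071)


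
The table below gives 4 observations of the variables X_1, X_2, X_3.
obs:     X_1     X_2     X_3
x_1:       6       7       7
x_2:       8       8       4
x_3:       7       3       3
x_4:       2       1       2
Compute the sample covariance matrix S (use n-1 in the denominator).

Step 1 — column means:
  mean(X_1) = (6 + 8 + 7 + 2) / 4 = 23/4 = 5.75
  mean(X_2) = (7 + 8 + 3 + 1) / 4 = 19/4 = 4.75
  mean(X_3) = (7 + 4 + 3 + 2) / 4 = 16/4 = 4

Step 2 — sample covariance S[i,j] = (1/(n-1)) · Σ_k (x_{k,i} - mean_i) · (x_{k,j} - mean_j), with n-1 = 3.
  S[X_1,X_1] = ((0.25)·(0.25) + (2.25)·(2.25) + (1.25)·(1.25) + (-3.75)·(-3.75)) / 3 = 20.75/3 = 6.9167
  S[X_1,X_2] = ((0.25)·(2.25) + (2.25)·(3.25) + (1.25)·(-1.75) + (-3.75)·(-3.75)) / 3 = 19.75/3 = 6.5833
  S[X_1,X_3] = ((0.25)·(3) + (2.25)·(0) + (1.25)·(-1) + (-3.75)·(-2)) / 3 = 7/3 = 2.3333
  S[X_2,X_2] = ((2.25)·(2.25) + (3.25)·(3.25) + (-1.75)·(-1.75) + (-3.75)·(-3.75)) / 3 = 32.75/3 = 10.9167
  S[X_2,X_3] = ((2.25)·(3) + (3.25)·(0) + (-1.75)·(-1) + (-3.75)·(-2)) / 3 = 16/3 = 5.3333
  S[X_3,X_3] = ((3)·(3) + (0)·(0) + (-1)·(-1) + (-2)·(-2)) / 3 = 14/3 = 4.6667

S is symmetric (S[j,i] = S[i,j]). Assembling:

S = [[6.9167, 6.5833, 2.3333],
 [6.5833, 10.9167, 5.3333],
 [2.3333, 5.3333, 4.6667]]


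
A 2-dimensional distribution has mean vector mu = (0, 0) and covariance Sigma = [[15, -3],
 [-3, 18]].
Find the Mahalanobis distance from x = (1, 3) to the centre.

Step 1 — centre the observation: (x - mu) = (1, 3).

Step 2 — invert Sigma. det(Sigma) = 15·18 - (-3)² = 261.
  Sigma^{-1} = (1/det) · [[d, -b], [-b, a]] = [[0.069, 0.0115],
 [0.0115, 0.0575]].

Step 3 — form the quadratic (x - mu)^T · Sigma^{-1} · (x - mu):
  Sigma^{-1} · (x - mu) = (0.1034, 0.1839).
  (x - mu)^T · [Sigma^{-1} · (x - mu)] = (1)·(0.1034) + (3)·(0.1839) = 0.6552.

Step 4 — take square root: d = √(0.6552) ≈ 0.8094.

d(x, mu) = √(0.6552) ≈ 0.8094


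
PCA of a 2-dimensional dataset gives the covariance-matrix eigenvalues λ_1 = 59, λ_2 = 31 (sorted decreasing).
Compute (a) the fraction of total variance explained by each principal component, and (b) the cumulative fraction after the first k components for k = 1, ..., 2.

Step 1 — total variance = trace(Sigma) = Σ λ_i = 59 + 31 = 90.

Step 2 — fraction explained by component i = λ_i / Σ λ:
  PC1: 59/90 = 0.6556
  PC2: 31/90 = 0.3444

Step 3 — cumulative fraction after k components = (λ_1 + ... + λ_k) / Σ λ:
  k = 1: 59/90 = 0.6556
  k = 2: (59 + 31)/90 = 90/90 = 1

Summary (fraction, with percent):

explained: PC1 0.6556 (65.56%), PC2 0.3444 (34.44%);  cumulative: 0.6556, 1


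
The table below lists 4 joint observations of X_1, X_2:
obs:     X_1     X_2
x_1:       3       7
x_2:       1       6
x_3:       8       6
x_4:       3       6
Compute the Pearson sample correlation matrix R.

Step 1 — column means:
  mean(X_1) = (3 + 1 + 8 + 3) / 4 = 15/4 = 3.75
  mean(X_2) = (7 + 6 + 6 + 6) / 4 = 25/4 = 6.25

Step 2 — sample variances and covariances s[i,j] = (1/(n-1)) · Σ_k (x_{k,i} - mean_i) · (x_{k,j} - mean_j), with n-1 = 3:
  s[X_1,X_1] = ((-0.75)·(-0.75) + (-2.75)·(-2.75) + (4.25)·(4.25) + (-0.75)·(-0.75)) / 3 = 26.75/3 = 8.9167
  s[X_1,X_2] = ((-0.75)·(0.75) + (-2.75)·(-0.25) + (4.25)·(-0.25) + (-0.75)·(-0.25)) / 3 = -0.75/3 = -0.25
  s[X_2,X_2] = ((0.75)·(0.75) + (-0.25)·(-0.25) + (-0.25)·(-0.25) + (-0.25)·(-0.25)) / 3 = 0.75/3 = 0.25
  Sample standard deviations s_i = √(s[i,i]):
  s(X_1) = √(8.9167) = 2.9861
  s(X_2) = √(0.25) = 0.5

Step 3 — r_{ij} = s_{ij} / (s_i · s_j):
  r[X_1,X_1] = 1 (diagonal).
  r[X_1,X_2] = -0.25 / (2.9861 · 0.5) = -0.25 / 1.493 = -0.1674
  r[X_2,X_2] = 1 (diagonal).

R is symmetric with unit diagonal. Assembling:

R = [[1, -0.1674],
 [-0.1674, 1]]


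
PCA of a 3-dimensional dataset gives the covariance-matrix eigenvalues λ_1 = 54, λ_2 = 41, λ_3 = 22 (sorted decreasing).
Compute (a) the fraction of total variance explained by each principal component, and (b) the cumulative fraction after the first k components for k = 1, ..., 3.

Step 1 — total variance = trace(Sigma) = Σ λ_i = 54 + 41 + 22 = 117.

Step 2 — fraction explained by component i = λ_i / Σ λ:
  PC1: 54/117 = 0.4615
  PC2: 41/117 = 0.3504
  PC3: 22/117 = 0.188

Step 3 — cumulative fraction after k components = (λ_1 + ... + λ_k) / Σ λ:
  k = 1: 54/117 = 0.4615
  k = 2: (54 + 41)/117 = 95/117 = 0.812
  k = 3: (54 + 41 + 22)/117 = 117/117 = 1

Summary (fraction, with percent):

explained: PC1 0.4615 (46.15%), PC2 0.3504 (35.04%), PC3 0.188 (18.8%);  cumulative: 0.4615, 0.812, 1


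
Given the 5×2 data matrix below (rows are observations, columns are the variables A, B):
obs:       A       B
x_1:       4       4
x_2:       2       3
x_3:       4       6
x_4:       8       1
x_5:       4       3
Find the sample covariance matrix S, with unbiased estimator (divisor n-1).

Step 1 — column means:
  mean(A) = (4 + 2 + 4 + 8 + 4) / 5 = 22/5 = 4.4
  mean(B) = (4 + 3 + 6 + 1 + 3) / 5 = 17/5 = 3.4

Step 2 — sample covariance S[i,j] = (1/(n-1)) · Σ_k (x_{k,i} - mean_i) · (x_{k,j} - mean_j), with n-1 = 4.
  S[A,A] = ((-0.4)·(-0.4) + (-2.4)·(-2.4) + (-0.4)·(-0.4) + (3.6)·(3.6) + (-0.4)·(-0.4)) / 4 = 19.2/4 = 4.8
  S[A,B] = ((-0.4)·(0.6) + (-2.4)·(-0.4) + (-0.4)·(2.6) + (3.6)·(-2.4) + (-0.4)·(-0.4)) / 4 = -8.8/4 = -2.2
  S[B,B] = ((0.6)·(0.6) + (-0.4)·(-0.4) + (2.6)·(2.6) + (-2.4)·(-2.4) + (-0.4)·(-0.4)) / 4 = 13.2/4 = 3.3

S is symmetric (S[j,i] = S[i,j]). Assembling:

S = [[4.8, -2.2],
 [-2.2, 3.3]]


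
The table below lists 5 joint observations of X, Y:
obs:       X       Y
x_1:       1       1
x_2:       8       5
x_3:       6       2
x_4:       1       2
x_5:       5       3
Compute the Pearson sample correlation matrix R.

Step 1 — column means:
  mean(X) = (1 + 8 + 6 + 1 + 5) / 5 = 21/5 = 4.2
  mean(Y) = (1 + 5 + 2 + 2 + 3) / 5 = 13/5 = 2.6

Step 2 — sample variances and covariances s[i,j] = (1/(n-1)) · Σ_k (x_{k,i} - mean_i) · (x_{k,j} - mean_j), with n-1 = 4:
  s[X,X] = ((-3.2)·(-3.2) + (3.8)·(3.8) + (1.8)·(1.8) + (-3.2)·(-3.2) + (0.8)·(0.8)) / 4 = 38.8/4 = 9.7
  s[X,Y] = ((-3.2)·(-1.6) + (3.8)·(2.4) + (1.8)·(-0.6) + (-3.2)·(-0.6) + (0.8)·(0.4)) / 4 = 15.4/4 = 3.85
  s[Y,Y] = ((-1.6)·(-1.6) + (2.4)·(2.4) + (-0.6)·(-0.6) + (-0.6)·(-0.6) + (0.4)·(0.4)) / 4 = 9.2/4 = 2.3
  Sample standard deviations s_i = √(s[i,i]):
  s(X) = √(9.7) = 3.1145
  s(Y) = √(2.3) = 1.5166

Step 3 — r_{ij} = s_{ij} / (s_i · s_j):
  r[X,X] = 1 (diagonal).
  r[X,Y] = 3.85 / (3.1145 · 1.5166) = 3.85 / 4.7233 = 0.8151
  r[Y,Y] = 1 (diagonal).

R is symmetric with unit diagonal. Assembling:

R = [[1, 0.8151],
 [0.8151, 1]]


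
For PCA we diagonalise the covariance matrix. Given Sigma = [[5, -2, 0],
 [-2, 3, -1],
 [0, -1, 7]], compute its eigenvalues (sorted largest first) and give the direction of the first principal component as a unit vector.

Step 1 — characteristic polynomial p(λ) = det(λI - Sigma) = λ³ - tr·λ² + c_1·λ - det, where tr = trace, c_1 = sum of the principal 2×2 minors, det = det(Sigma):
  tr = 5 + 3 + 7 = 15,
  c_1 = (5·3 - (-2)²) + (5·7 - (0)²) + (3·7 - (-1)²) = 11 + 35 + 20 = 66,
  det = 5·(3·7 - (-1)²) - (-2)·((-2)·7 - (-1)·(0)) + (0)·((-2)·(-1) - 3·(0)) = 5·(20) - (-2)·(-14) + (0)·(2) = 72.
  So p(λ) = λ³ - 15λ² + 66λ - 72.
Step 2 — look for an integer root (rational root theorem: any rational root is an integer divisor of 72). Testing λ = 6:
  p(6) = 216 - 540 + 396 - 72 = 0  ✓
  Dividing out (λ - 6): p(λ) = (λ - 6)(λ² - 9λ + 12).
Step 3 — remaining eigenvalues from the quadratic λ² - 9λ + 12 = 0:
  Δ = 9² - 4·12 = 81 - 48 = 33,  λ = (9 ± √33)/2 = (9 ± 5.7446)/2 ≈ 7.3723 or 1.6277.
  Sorted: λ_1 = 7.3723,  λ_2 = 6,  λ_3 = 1.6277  (check: sum = 15 = tr ✓).

Step 4 — unit eigenvector for λ_1 ≈ 7.3723: v spans the null space of (Sigma - λ_1 I), whose rows are
  r_1 = (-2.3723, -2, 0),  r_2 = (-2, -4.3723, -1),  r_3 = (0, -1, -0.3723).
  v is orthogonal to every row, so take v ∝ r_1 × r_2 = ((-2)·(-1) - (0)·(-4.3723), (0)·(-2) - (-2.3723)·(-1), (-2.3723)·(-4.3723) - (-2)·(-2)) ≈ (2, -2.3723, 6.3723).
  Let u = (2, -2.3723, 6.3723).
  ||u|| = √((2)² + (-2.3723)² + (6.3723)²) = √(50.2337) ≈ 7.0876,  v_1 = u/||u|| ≈ (0.2822, -0.3347, 0.8991) (||v_1|| = 1).

λ_1 = 7.3723,  λ_2 = 6,  λ_3 = 1.6277;  v_1 ≈ (0.2822, -0.3347, 0.8991)


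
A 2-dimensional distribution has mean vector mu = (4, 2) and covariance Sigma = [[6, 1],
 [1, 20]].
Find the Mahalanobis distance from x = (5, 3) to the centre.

Step 1 — centre the observation: (x - mu) = (1, 1).

Step 2 — invert Sigma. det(Sigma) = 6·20 - (1)² = 119.
  Sigma^{-1} = (1/det) · [[d, -b], [-b, a]] = [[0.1681, -0.0084],
 [-0.0084, 0.0504]].

Step 3 — form the quadratic (x - mu)^T · Sigma^{-1} · (x - mu):
  Sigma^{-1} · (x - mu) = (0.1597, 0.042).
  (x - mu)^T · [Sigma^{-1} · (x - mu)] = (1)·(0.1597) + (1)·(0.042) = 0.2017.

Step 4 — take square root: d = √(0.2017) ≈ 0.4491.

d(x, mu) = √(0.2017) ≈ 0.4491


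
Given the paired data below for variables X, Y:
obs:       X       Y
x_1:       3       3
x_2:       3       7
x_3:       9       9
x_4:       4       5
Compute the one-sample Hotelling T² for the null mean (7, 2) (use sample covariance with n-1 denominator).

Step 1 — sample mean vector:
  mean(X) = (3 + 3 + 9 + 4) / 4 = 19/4 = 4.75
  mean(Y) = (3 + 7 + 9 + 5) / 4 = 24/4 = 6
  x̄ = (4.75, 6),  deviation x̄ - mu_0 = (4.75, 6) - (7, 2) = (-2.25, 4).

Step 2 — sample covariance matrix, S[i,j] = (1/(n-1)) · Σ_k (x_{k,i} - mean_i) · (x_{k,j} - mean_j), divisor n-1 = 3:
  S[X,X] = ((-1.75)·(-1.75) + (-1.75)·(-1.75) + (4.25)·(4.25) + (-0.75)·(-0.75)) / 3 = 24.75/3 = 8.25
  S[X,Y] = ((-1.75)·(-3) + (-1.75)·(1) + (4.25)·(3) + (-0.75)·(-1)) / 3 = 17/3 = 5.6667
  S[Y,Y] = ((-3)·(-3) + (1)·(1) + (3)·(3) + (-1)·(-1)) / 3 = 20/3 = 6.6667
  S = [[8.25, 5.6667],
 [5.6667, 6.6667]].

Step 3 — invert S. det(S) = 8.25·6.6667 - (5.6667)² = 22.8889.
  S^{-1} = (1/det) · [[d, -b], [-b, a]] = [[0.2913, -0.2476],
 [-0.2476, 0.3604]].

Step 4 — quadratic form (x̄ - mu_0)^T · S^{-1} · (x̄ - mu_0):
  S^{-1} · (x̄ - mu_0) = (-1.6456, 1.9988),
  (x̄ - mu_0)^T · [...] = (-2.25)·(-1.6456) + (4)·(1.9988) = 11.6978.

Step 5 — scale by n: T² = 4 · 11.6978 = 46.7913.

T² ≈ 46.7913


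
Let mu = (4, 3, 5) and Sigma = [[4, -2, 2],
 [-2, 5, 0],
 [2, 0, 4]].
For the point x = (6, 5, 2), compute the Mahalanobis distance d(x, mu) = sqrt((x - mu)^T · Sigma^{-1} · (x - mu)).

Step 1 — centre the observation: (x - mu) = (2, 2, -3).

Step 2 — invert Sigma (cofactor / det for 3×3, or solve directly):
  Sigma^{-1} = [[0.4545, 0.1818, -0.2273],
 [0.1818, 0.2727, -0.0909],
 [-0.2273, -0.0909, 0.3636]].

Step 3 — form the quadratic (x - mu)^T · Sigma^{-1} · (x - mu):
  Sigma^{-1} · (x - mu) = (1.9545, 1.1818, -1.7273).
  (x - mu)^T · [Sigma^{-1} · (x - mu)] = (2)·(1.9545) + (2)·(1.1818) + (-3)·(-1.7273) = 11.4545.

Step 4 — take square root: d = √(11.4545) ≈ 3.3845.

d(x, mu) = √(11.4545) ≈ 3.3845


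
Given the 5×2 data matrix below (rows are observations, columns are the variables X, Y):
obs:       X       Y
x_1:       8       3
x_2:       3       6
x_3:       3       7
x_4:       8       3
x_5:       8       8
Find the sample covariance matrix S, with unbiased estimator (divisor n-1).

Step 1 — column means:
  mean(X) = (8 + 3 + 3 + 8 + 8) / 5 = 30/5 = 6
  mean(Y) = (3 + 6 + 7 + 3 + 8) / 5 = 27/5 = 5.4

Step 2 — sample covariance S[i,j] = (1/(n-1)) · Σ_k (x_{k,i} - mean_i) · (x_{k,j} - mean_j), with n-1 = 4.
  S[X,X] = ((2)·(2) + (-3)·(-3) + (-3)·(-3) + (2)·(2) + (2)·(2)) / 4 = 30/4 = 7.5
  S[X,Y] = ((2)·(-2.4) + (-3)·(0.6) + (-3)·(1.6) + (2)·(-2.4) + (2)·(2.6)) / 4 = -11/4 = -2.75
  S[Y,Y] = ((-2.4)·(-2.4) + (0.6)·(0.6) + (1.6)·(1.6) + (-2.4)·(-2.4) + (2.6)·(2.6)) / 4 = 21.2/4 = 5.3

S is symmetric (S[j,i] = S[i,j]). Assembling:

S = [[7.5, -2.75],
 [-2.75, 5.3]]


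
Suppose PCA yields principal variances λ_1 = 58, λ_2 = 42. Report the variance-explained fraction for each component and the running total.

Step 1 — total variance = trace(Sigma) = Σ λ_i = 58 + 42 = 100.

Step 2 — fraction explained by component i = λ_i / Σ λ:
  PC1: 58/100 = 0.58
  PC2: 42/100 = 0.42

Step 3 — cumulative fraction after k components = (λ_1 + ... + λ_k) / Σ λ:
  k = 1: 58/100 = 0.58
  k = 2: (58 + 42)/100 = 100/100 = 1

Summary (fraction, with percent):

explained: PC1 0.58 (58%), PC2 0.42 (42%);  cumulative: 0.58, 1


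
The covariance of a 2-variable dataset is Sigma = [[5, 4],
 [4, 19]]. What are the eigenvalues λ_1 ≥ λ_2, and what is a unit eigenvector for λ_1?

Step 1 — characteristic polynomial of 2×2 Sigma:
  det(Sigma - λI) = λ² - trace · λ + det = 0.
  trace = 5 + 19 = 24, det = 5·19 - (4)² = 79.
Step 2 — discriminant:
  Δ = trace² - 4·det = 576 - 316 = 260.
Step 3 — eigenvalues:
  λ = (trace ± √Δ)/2 = (24 ± 16.1245)/2,
  λ_1 = 20.0623,  λ_2 = 3.9377.

Step 4 — unit eigenvector for λ_1: solve (Sigma - λ_1 I)v = 0. First row:
  (5 - 20.0623)·v_x + (4)·v_y = 0, i.e. (-15.0623)·v_x + (4)·v_y = 0,
  so v ∝ (b, λ_1 - a) = (4, 15.0623) = u.
  ||u|| = √((4)² + (15.0623)²) = √(242.8716) ≈ 15.5843,
  v_1 = u/||u|| ≈ (0.2567, 0.9665) (||v_1|| = 1).

λ_1 = 20.0623,  λ_2 = 3.9377;  v_1 ≈ (0.2567, 0.9665)


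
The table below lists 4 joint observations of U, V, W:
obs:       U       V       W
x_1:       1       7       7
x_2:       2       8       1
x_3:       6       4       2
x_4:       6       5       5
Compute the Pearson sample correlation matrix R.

Step 1 — column means:
  mean(U) = (1 + 2 + 6 + 6) / 4 = 15/4 = 3.75
  mean(V) = (7 + 8 + 4 + 5) / 4 = 24/4 = 6
  mean(W) = (7 + 1 + 2 + 5) / 4 = 15/4 = 3.75

Step 2 — sample variances and covariances s[i,j] = (1/(n-1)) · Σ_k (x_{k,i} - mean_i) · (x_{k,j} - mean_j), with n-1 = 3:
  s[U,U] = ((-2.75)·(-2.75) + (-1.75)·(-1.75) + (2.25)·(2.25) + (2.25)·(2.25)) / 3 = 20.75/3 = 6.9167
  s[U,V] = ((-2.75)·(1) + (-1.75)·(2) + (2.25)·(-2) + (2.25)·(-1)) / 3 = -13/3 = -4.3333
  s[U,W] = ((-2.75)·(3.25) + (-1.75)·(-2.75) + (2.25)·(-1.75) + (2.25)·(1.25)) / 3 = -5.25/3 = -1.75
  s[V,V] = ((1)·(1) + (2)·(2) + (-2)·(-2) + (-1)·(-1)) / 3 = 10/3 = 3.3333
  s[V,W] = ((1)·(3.25) + (2)·(-2.75) + (-2)·(-1.75) + (-1)·(1.25)) / 3 = 0/3 = 0
  s[W,W] = ((3.25)·(3.25) + (-2.75)·(-2.75) + (-1.75)·(-1.75) + (1.25)·(1.25)) / 3 = 22.75/3 = 7.5833
  Sample standard deviations s_i = √(s[i,i]):
  s(U) = √(6.9167) = 2.63
  s(V) = √(3.3333) = 1.8257
  s(W) = √(7.5833) = 2.7538

Step 3 — r_{ij} = s_{ij} / (s_i · s_j):
  r[U,U] = 1 (diagonal).
  r[U,V] = -4.3333 / (2.63 · 1.8257) = -4.3333 / 4.8016 = -0.9025
  r[U,W] = -1.75 / (2.63 · 2.7538) = -1.75 / 7.2423 = -0.2416
  r[V,V] = 1 (diagonal).
  r[V,W] = 0 / (1.8257 · 2.7538) = 0 / 5.0277 = 0
  r[W,W] = 1 (diagonal).

R is symmetric with unit diagonal. Assembling:

R = [[1, -0.9025, -0.2416],
 [-0.9025, 1, 0],
 [-0.2416, 0, 1]]
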